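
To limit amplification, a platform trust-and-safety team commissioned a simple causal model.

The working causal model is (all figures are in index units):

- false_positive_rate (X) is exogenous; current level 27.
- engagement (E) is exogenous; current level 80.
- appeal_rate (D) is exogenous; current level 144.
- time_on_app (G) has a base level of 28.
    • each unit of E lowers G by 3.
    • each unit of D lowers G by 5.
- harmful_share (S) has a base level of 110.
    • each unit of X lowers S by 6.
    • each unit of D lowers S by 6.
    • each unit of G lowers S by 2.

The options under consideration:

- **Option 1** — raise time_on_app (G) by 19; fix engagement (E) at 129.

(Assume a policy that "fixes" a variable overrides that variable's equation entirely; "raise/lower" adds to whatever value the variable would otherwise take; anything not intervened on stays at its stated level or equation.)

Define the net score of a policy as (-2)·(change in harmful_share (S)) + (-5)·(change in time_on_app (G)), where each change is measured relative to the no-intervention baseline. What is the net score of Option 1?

128

Baseline:
  X = 27
  E = 80
  D = 144
  G = 28 − 3·80 − 5·144 = -932
  S = 110 − 6·27 − 6·144 − 2·(-932) = 948
Option 1 (G + 19, E := 129):
  X = 27
  E = 129
  D = 144
  G = 28 − 3·129 − 5·144 (+19 from intervention) = -1060
  S = 110 − 6·27 − 6·144 − 2·(-1060) = 1204
ΔS = 1204 − 948 = 256; ΔG = -1060 − (-932) = -128
Score = (-2)·256 + (-5)·(-128) = 128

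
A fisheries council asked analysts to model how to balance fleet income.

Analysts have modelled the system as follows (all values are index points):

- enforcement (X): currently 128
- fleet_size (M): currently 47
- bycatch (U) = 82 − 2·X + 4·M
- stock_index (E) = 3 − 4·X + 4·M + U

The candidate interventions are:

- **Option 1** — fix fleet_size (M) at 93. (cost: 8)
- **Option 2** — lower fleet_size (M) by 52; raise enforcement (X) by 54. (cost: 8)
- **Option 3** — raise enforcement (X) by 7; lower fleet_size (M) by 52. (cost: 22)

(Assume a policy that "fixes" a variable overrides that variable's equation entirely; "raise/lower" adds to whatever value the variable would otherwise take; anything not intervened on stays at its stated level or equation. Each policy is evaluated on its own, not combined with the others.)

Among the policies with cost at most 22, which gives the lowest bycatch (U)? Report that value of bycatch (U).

-302

Option 1 (M := 93):
  X = 128
  M = 93
  U = 82 − 2·128 + 4·93 = 198
Option 2 (M − 52, X + 54):
  X = 128 + 54 = 182
  M = 47 − 52 = -5
  U = 82 − 2·182 + 4·(-5) = -302
Option 3 (X + 7, M − 52):
  X = 128 + 7 = 135
  M = 47 − 52 = -5
  U = 82 − 2·135 + 4·(-5) = -208
Comparing — Option 1: U=198, Option 2: U=-302, Option 3: U=-208. Lowest is -302 (Option 2).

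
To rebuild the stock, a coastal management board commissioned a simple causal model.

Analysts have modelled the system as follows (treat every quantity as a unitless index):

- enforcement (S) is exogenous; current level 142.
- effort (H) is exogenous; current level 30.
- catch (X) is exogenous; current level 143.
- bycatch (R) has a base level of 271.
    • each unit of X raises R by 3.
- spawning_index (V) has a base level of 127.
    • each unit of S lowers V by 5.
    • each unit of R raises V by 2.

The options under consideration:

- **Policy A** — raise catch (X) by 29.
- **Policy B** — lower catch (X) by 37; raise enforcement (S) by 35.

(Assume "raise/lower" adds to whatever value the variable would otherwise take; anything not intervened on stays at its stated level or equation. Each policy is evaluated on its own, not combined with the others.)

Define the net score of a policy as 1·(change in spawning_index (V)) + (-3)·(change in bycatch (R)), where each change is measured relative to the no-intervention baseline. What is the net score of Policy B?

-64

Baseline:
  S = 142
  X = 143
  R = 271 + 3·143 = 700
  V = 127 − 5·142 + 2·700 = 817
Policy B (X − 37, S + 35):
  S = 142 + 35 = 177
  X = 143 − 37 = 106
  R = 271 + 3·106 = 589
  V = 127 − 5·177 + 2·589 = 420
ΔV = 420 − 817 = -397; ΔR = 589 − 700 = -111
Score = 1·(-397) + (-3)·(-111) = -64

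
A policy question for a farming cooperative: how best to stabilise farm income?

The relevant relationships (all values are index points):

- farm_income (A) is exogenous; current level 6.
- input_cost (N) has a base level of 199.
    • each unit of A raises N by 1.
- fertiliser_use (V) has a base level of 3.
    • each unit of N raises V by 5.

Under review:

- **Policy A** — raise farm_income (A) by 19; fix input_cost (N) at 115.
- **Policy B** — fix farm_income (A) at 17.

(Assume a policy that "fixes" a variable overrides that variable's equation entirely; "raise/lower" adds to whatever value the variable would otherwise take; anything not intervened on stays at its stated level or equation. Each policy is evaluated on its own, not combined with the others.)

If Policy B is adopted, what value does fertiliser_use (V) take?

1083

Policy B (A := 17):
  A = 17
  N = 199 + 17 = 216
  V = 3 + 5·216 = 1083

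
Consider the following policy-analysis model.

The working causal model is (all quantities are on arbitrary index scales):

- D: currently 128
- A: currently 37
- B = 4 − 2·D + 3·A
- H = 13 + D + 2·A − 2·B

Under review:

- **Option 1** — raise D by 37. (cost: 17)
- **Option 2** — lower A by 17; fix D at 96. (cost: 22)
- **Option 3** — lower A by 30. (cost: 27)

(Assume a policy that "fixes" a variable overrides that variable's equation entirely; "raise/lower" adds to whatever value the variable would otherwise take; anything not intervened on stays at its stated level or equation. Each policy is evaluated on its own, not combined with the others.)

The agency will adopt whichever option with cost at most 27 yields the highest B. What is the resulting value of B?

Option 1 (D + 37):
  D = 128 + 37 = 165
  A = 37
  B = 4 − 2·165 + 3·37 = -215
Option 2 (A − 17, D := 96):
  D = 96
  A = 37 − 17 = 20
  B = 4 − 2·96 + 3·20 = -128
Option 3 (A − 30):
  D = 128
  A = 37 − 30 = 7
  B = 4 − 2·128 + 3·7 = -231
Comparing — Option 1: B=-215, Option 2: B=-128, Option 3: B=-231. Highest is -128 (Option 2).

-128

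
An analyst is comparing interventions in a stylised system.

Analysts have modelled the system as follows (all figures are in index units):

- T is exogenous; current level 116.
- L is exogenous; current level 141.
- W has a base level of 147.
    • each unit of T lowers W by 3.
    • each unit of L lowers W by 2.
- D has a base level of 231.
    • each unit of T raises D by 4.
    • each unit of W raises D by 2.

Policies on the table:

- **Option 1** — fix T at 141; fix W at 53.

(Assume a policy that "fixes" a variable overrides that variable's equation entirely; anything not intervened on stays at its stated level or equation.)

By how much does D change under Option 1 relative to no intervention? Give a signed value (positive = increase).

Baseline:
  T = 116
  L = 141
  W = 147 − 3·116 − 2·141 = -483
  D = 231 + 4·116 + 2·(-483) = -271
Option 1 (T := 141, W := 53):
  T = 141
  L = 141
  W = 53
  D = 231 + 4·141 + 2·53 = 901
Change in D: 901 − (-271) = 1172

1172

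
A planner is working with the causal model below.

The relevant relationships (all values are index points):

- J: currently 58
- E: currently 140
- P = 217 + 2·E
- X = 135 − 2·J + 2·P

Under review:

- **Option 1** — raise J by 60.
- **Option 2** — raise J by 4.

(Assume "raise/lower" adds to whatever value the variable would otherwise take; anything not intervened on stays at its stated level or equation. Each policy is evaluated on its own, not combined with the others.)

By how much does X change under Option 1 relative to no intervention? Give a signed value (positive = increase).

Baseline:
  J = 58
  E = 140
  P = 217 + 2·140 = 497
  X = 135 − 2·58 + 2·497 = 1013
Option 1 (J + 60):
  J = 58 + 60 = 118
  E = 140
  P = 217 + 2·140 = 497
  X = 135 − 2·118 + 2·497 = 893
Change in X: 893 − 1013 = -120

-120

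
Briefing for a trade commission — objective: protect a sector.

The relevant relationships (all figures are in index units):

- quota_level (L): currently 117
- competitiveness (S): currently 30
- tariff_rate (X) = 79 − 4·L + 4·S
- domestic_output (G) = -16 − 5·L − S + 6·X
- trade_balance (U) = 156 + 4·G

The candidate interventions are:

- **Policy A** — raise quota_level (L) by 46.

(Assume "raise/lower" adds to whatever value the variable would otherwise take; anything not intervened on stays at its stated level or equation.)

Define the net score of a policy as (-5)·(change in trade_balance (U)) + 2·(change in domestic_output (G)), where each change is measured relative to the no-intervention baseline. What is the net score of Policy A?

24012

Baseline:
  L = 117
  S = 30
  X = 79 − 4·117 + 4·30 = -269
  G = -16 − 5·117 − 30 + 6·(-269) = -2245
  U = 156 + 4·(-2245) = -8824
Policy A (L + 46):
  L = 117 + 46 = 163
  S = 30
  X = 79 − 4·163 + 4·30 = -453
  G = -16 − 5·163 − 30 + 6·(-453) = -3579
  U = 156 + 4·(-3579) = -14160
ΔU = -14160 − (-8824) = -5336; ΔG = -3579 − (-2245) = -1334
Score = (-5)·(-5336) + 2·(-1334) = 24012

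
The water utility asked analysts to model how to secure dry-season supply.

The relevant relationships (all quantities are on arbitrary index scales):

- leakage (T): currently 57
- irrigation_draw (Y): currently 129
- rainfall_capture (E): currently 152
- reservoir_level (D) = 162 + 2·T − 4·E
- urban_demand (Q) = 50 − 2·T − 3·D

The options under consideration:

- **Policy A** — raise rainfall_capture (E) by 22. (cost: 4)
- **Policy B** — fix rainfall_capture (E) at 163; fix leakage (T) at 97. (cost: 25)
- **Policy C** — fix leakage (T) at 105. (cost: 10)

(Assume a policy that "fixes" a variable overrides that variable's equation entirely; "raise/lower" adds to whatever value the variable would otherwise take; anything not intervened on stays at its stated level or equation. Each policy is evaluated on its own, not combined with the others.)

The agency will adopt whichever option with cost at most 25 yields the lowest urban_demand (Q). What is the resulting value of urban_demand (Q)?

548

Policy A (E + 22):
  T = 57
  E = 152 + 22 = 174
  D = 162 + 2·57 − 4·174 = -420
  Q = 50 − 2·57 − 3·(-420) = 1196
Policy B (E := 163, T := 97):
  T = 97
  E = 163
  D = 162 + 2·97 − 4·163 = -296
  Q = 50 − 2·97 − 3·(-296) = 744
Policy C (T := 105):
  T = 105
  E = 152
  D = 162 + 2·105 − 4·152 = -236
  Q = 50 − 2·105 − 3·(-236) = 548
Comparing — Policy A: Q=1196, Policy B: Q=744, Policy C: Q=548. Lowest is 548 (Policy C).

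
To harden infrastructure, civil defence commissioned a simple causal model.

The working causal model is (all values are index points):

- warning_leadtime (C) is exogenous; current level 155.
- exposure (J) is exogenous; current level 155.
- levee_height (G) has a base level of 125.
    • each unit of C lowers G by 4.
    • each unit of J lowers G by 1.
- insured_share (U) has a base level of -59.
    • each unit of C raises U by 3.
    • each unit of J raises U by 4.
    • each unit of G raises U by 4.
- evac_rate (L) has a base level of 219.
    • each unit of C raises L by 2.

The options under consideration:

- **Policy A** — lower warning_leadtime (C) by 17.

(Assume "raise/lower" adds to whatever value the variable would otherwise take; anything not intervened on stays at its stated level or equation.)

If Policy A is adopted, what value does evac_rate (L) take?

Policy A (C − 17):
  C = 155 − 17 = 138
  L = 219 + 2·138 = 495

495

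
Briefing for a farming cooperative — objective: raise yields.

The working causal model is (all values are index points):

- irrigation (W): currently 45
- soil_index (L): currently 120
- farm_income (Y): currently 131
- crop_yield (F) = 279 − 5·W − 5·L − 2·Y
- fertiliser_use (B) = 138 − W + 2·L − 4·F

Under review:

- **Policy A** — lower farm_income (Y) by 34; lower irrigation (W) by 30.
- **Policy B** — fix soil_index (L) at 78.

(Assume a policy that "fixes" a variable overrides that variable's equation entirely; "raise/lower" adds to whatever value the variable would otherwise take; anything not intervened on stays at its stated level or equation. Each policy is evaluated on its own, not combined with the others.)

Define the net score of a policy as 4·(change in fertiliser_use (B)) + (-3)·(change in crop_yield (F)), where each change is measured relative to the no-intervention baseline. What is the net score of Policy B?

Baseline:
  W = 45
  L = 120
  Y = 131
  F = 279 − 5·45 − 5·120 − 2·131 = -808
  B = 138 − 45 + 2·120 − 4·(-808) = 3565
Policy B (L := 78):
  W = 45
  L = 78
  Y = 131
  F = 279 − 5·45 − 5·78 − 2·131 = -598
  B = 138 − 45 + 2·78 − 4·(-598) = 2641
ΔB = 2641 − 3565 = -924; ΔF = -598 − (-808) = 210
Score = 4·(-924) + (-3)·210 = -4326

-4326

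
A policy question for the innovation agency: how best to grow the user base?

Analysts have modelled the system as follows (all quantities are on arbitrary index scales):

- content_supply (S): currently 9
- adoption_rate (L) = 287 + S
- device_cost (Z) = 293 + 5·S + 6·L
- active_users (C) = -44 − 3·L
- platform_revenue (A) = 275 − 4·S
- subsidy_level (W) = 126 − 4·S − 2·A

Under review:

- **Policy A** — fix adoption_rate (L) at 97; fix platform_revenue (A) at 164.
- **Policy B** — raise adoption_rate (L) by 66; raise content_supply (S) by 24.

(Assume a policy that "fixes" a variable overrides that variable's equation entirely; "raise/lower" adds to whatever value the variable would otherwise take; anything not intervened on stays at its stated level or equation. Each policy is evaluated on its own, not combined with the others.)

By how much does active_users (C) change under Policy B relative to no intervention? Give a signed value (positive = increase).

-270

Baseline:
  S = 9
  L = 287 + 9 = 296
  C = -44 − 3·296 = -932
Policy B (L + 66, S + 24):
  S = 9 + 24 = 33
  L = 287 + 33 (+66 from intervention) = 386
  C = -44 − 3·386 = -1202
Change in C: -1202 − (-932) = -270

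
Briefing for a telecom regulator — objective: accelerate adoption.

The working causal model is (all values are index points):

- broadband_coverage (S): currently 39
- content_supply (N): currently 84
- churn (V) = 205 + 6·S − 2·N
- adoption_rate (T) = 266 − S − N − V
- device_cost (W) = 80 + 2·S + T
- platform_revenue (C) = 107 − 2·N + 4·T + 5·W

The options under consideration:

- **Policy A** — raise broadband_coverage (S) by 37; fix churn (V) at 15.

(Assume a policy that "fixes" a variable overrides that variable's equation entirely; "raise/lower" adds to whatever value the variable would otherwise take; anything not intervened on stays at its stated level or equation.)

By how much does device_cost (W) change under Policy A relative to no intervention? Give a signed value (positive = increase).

293

Baseline:
  S = 39
  N = 84
  V = 205 + 6·39 − 2·84 = 271
  T = 266 − 39 − 84 − 271 = -128
  W = 80 + 2·39 + (-128) = 30
Policy A (S + 37, V := 15):
  S = 39 + 37 = 76
  N = 84
  V = 15
  T = 266 − 76 − 84 − 15 = 91
  W = 80 + 2·76 + 91 = 323
Change in W: 323 − 30 = 293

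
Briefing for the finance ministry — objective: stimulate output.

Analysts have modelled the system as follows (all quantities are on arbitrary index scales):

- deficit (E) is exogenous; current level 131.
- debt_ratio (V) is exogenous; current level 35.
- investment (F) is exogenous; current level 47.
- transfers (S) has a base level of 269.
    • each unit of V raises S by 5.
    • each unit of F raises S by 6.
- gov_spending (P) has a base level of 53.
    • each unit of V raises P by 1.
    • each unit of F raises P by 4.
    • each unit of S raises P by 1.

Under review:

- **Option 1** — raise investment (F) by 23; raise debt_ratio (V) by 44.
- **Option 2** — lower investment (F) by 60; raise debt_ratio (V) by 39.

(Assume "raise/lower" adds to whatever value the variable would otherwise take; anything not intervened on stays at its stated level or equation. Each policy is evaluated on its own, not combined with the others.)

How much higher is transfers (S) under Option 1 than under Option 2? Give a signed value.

523

Option 1 (F + 23, V + 44):
  V = 35 + 44 = 79
  F = 47 + 23 = 70
  S = 269 + 5·79 + 6·70 = 1084
Option 2 (F − 60, V + 39):
  V = 35 + 39 = 74
  F = 47 − 60 = -13
  S = 269 + 5·74 + 6·(-13) = 561
S: 1084 − 561 = 523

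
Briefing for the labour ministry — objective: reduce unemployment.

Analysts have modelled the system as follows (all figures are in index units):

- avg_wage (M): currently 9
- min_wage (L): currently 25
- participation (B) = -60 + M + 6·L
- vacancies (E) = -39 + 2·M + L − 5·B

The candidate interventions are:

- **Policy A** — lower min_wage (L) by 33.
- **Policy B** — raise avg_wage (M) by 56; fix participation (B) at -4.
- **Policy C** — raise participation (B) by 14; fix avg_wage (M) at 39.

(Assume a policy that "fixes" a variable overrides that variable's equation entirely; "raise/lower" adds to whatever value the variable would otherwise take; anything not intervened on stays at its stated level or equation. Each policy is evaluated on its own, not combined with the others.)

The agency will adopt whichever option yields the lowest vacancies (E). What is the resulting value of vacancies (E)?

Policy A (L − 33):
  M = 9
  L = 25 − 33 = -8
  B = -60 + 9 + 6·(-8) = -99
  E = -39 + 2·9 + (-8) − 5·(-99) = 466
Policy B (M + 56, B := -4):
  M = 9 + 56 = 65
  L = 25
  B = -4
  E = -39 + 2·65 + 25 − 5·(-4) = 136
Policy C (B + 14, M := 39):
  M = 39
  L = 25
  B = -60 + 39 + 6·25 (+14 from intervention) = 143
  E = -39 + 2·39 + 25 − 5·143 = -651
Comparing — Policy A: E=466, Policy B: E=136, Policy C: E=-651. Lowest is -651 (Policy C).

-651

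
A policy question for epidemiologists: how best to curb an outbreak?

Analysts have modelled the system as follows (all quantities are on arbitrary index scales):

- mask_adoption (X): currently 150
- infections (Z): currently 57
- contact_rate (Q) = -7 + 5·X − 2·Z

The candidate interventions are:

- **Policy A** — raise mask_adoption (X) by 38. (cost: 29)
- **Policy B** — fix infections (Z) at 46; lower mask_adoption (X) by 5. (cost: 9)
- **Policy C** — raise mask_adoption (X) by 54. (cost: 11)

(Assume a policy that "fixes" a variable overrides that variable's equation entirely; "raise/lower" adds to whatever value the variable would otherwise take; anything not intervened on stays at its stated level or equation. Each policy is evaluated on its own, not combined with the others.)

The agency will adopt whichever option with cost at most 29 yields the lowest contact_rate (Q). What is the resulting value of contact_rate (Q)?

626

Policy A (X + 38):
  X = 150 + 38 = 188
  Z = 57
  Q = -7 + 5·188 − 2·57 = 819
Policy B (Z := 46, X − 5):
  X = 150 − 5 = 145
  Z = 46
  Q = -7 + 5·145 − 2·46 = 626
Policy C (X + 54):
  X = 150 + 54 = 204
  Z = 57
  Q = -7 + 5·204 − 2·57 = 899
Comparing — Policy A: Q=819, Policy B: Q=626, Policy C: Q=899. Lowest is 626 (Policy B).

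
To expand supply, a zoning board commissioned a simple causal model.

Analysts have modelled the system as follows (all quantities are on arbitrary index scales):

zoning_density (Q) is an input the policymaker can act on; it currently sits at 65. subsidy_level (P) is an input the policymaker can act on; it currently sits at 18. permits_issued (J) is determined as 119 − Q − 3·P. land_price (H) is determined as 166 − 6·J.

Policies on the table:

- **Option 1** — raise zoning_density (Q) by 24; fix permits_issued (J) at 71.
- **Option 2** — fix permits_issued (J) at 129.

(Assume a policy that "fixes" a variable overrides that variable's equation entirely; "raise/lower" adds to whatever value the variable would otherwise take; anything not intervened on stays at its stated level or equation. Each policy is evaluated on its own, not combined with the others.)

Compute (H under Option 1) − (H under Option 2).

348

Option 1 (Q + 24, J := 71):
  Q = 65 + 24 = 89
  P = 18
  J = 71
  H = 166 − 6·71 = -260
Option 2 (J := 129):
  Q = 65
  P = 18
  J = 129
  H = 166 − 6·129 = -608
H: -260 − (-608) = 348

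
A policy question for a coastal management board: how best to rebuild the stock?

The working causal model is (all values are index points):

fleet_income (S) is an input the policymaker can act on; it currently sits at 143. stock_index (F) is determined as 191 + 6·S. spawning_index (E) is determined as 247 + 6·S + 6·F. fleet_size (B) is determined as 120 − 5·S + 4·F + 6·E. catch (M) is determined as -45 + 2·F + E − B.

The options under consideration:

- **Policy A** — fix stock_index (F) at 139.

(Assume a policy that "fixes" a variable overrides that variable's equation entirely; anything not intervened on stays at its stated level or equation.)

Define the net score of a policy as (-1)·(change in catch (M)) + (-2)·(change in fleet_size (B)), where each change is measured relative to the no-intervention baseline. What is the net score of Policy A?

43680

Baseline:
  S = 143
  F = 191 + 6·143 = 1049
  E = 247 + 6·143 + 6·1049 = 7399
  B = 120 − 5·143 + 4·1049 + 6·7399 = 47995
  M = -45 + 2·1049 + 7399 − 47995 = -38543
Policy A (F := 139):
  S = 143
  F = 139
  E = 247 + 6·143 + 6·139 = 1939
  B = 120 − 5·143 + 4·139 + 6·1939 = 11595
  M = -45 + 2·139 + 1939 − 11595 = -9423
ΔM = -9423 − (-38543) = 29120; ΔB = 11595 − 47995 = -36400
Score = (-1)·29120 + (-2)·(-36400) = 43680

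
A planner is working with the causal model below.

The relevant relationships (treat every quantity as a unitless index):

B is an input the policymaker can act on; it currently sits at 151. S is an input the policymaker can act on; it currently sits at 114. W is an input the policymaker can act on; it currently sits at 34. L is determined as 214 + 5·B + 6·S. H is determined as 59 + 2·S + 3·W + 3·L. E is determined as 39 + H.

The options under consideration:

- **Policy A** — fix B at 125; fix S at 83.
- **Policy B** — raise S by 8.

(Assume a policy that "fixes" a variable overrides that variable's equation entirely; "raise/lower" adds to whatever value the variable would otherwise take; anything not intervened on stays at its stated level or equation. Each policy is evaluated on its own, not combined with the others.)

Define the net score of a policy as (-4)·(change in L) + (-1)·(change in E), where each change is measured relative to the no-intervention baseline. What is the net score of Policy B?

-352

Baseline:
  B = 151
  S = 114
  W = 34
  L = 214 + 5·151 + 6·114 = 1653
  H = 59 + 2·114 + 3·34 + 3·1653 = 5348
  E = 39 + 5348 = 5387
Policy B (S + 8):
  B = 151
  S = 114 + 8 = 122
  W = 34
  L = 214 + 5·151 + 6·122 = 1701
  H = 59 + 2·122 + 3·34 + 3·1701 = 5508
  E = 39 + 5508 = 5547
ΔL = 1701 − 1653 = 48; ΔE = 5547 − 5387 = 160
Score = (-4)·48 + (-1)·160 = -352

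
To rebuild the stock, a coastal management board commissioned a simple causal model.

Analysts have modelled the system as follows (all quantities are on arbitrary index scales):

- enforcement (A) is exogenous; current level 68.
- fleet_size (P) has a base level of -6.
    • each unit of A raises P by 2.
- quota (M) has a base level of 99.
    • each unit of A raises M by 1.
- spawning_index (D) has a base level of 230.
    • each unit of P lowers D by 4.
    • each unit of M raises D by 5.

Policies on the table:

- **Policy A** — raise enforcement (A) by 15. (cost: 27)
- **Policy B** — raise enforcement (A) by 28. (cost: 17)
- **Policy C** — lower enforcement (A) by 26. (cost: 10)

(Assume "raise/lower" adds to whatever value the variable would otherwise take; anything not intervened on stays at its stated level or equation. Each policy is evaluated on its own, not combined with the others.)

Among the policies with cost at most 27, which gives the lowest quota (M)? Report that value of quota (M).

141

Policy A (A + 15):
  A = 68 + 15 = 83
  M = 99 + 83 = 182
Policy B (A + 28):
  A = 68 + 28 = 96
  M = 99 + 96 = 195
Policy C (A − 26):
  A = 68 − 26 = 42
  M = 99 + 42 = 141
Comparing — Policy A: M=182, Policy B: M=195, Policy C: M=141. Lowest is 141 (Policy C).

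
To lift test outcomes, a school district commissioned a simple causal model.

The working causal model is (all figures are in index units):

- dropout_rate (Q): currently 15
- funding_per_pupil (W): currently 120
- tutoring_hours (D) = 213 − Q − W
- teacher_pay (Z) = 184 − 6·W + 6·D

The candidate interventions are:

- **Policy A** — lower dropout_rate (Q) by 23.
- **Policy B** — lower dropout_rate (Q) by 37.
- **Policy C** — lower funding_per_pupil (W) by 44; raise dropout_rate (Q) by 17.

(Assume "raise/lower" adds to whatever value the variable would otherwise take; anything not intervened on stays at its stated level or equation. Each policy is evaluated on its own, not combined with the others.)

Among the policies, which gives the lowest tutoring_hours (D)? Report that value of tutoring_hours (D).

Policy A (Q − 23):
  Q = 15 − 23 = -8
  W = 120
  D = 213 − (-8) − 120 = 101
Policy B (Q − 37):
  Q = 15 − 37 = -22
  W = 120
  D = 213 − (-22) − 120 = 115
Policy C (W − 44, Q + 17):
  Q = 15 + 17 = 32
  W = 120 − 44 = 76
  D = 213 − 32 − 76 = 105
Comparing — Policy A: D=101, Policy B: D=115, Policy C: D=105. Lowest is 101 (Policy A).

101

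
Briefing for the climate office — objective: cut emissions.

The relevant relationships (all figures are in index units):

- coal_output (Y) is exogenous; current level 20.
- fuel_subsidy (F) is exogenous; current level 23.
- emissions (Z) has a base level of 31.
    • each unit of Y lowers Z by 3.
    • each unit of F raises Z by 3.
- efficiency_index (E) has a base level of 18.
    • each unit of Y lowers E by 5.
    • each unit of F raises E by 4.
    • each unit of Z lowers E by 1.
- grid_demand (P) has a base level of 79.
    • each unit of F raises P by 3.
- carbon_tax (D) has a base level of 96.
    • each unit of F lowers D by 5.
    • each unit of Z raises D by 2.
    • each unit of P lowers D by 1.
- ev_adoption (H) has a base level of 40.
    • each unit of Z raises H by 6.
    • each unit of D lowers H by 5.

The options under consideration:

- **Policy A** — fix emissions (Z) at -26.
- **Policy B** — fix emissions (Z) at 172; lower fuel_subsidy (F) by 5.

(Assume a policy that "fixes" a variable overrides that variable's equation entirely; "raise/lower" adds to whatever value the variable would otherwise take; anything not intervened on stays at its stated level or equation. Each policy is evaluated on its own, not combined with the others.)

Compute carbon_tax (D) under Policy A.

Policy A (Z := -26):
  Y = 20
  F = 23
  Z = -26
  P = 79 + 3·23 = 148
  D = 96 − 5·23 + 2·(-26) − 148 = -219

-219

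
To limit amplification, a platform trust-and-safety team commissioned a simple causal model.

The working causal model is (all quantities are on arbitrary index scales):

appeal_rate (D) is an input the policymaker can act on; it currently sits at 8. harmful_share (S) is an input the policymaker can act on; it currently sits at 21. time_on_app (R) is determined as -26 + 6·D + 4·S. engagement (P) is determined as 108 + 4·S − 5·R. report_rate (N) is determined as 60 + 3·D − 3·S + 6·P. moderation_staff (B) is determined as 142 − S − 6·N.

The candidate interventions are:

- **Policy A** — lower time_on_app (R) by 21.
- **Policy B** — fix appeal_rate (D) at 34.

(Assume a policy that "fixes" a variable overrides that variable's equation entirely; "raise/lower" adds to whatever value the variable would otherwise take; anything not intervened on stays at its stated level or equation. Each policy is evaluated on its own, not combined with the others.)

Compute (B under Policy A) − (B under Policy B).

Policy A (R − 21):
  D = 8
  S = 21
  R = -26 + 6·8 + 4·21 (−21 from intervention) = 85
  P = 108 + 4·21 − 5·85 = -233
  N = 60 + 3·8 − 3·21 + 6·(-233) = -1377
  B = 142 − 21 − 6·(-1377) = 8383
Policy B (D := 34):
  D = 34
  S = 21
  R = -26 + 6·34 + 4·21 = 262
  P = 108 + 4·21 − 5·262 = -1118
  N = 60 + 3·34 − 3·21 + 6·(-1118) = -6609
  B = 142 − 21 − 6·(-6609) = 39775
B: 8383 − 39775 = -31392

-31392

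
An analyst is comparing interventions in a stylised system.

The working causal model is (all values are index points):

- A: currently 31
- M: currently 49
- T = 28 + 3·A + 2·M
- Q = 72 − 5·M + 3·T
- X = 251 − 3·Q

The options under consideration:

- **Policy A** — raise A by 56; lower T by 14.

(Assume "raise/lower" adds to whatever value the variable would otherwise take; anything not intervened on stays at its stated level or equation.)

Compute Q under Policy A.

946

Policy A (A + 56, T − 14):
  A = 31 + 56 = 87
  M = 49
  T = 28 + 3·87 + 2·49 (−14 from intervention) = 373
  Q = 72 − 5·49 + 3·373 = 946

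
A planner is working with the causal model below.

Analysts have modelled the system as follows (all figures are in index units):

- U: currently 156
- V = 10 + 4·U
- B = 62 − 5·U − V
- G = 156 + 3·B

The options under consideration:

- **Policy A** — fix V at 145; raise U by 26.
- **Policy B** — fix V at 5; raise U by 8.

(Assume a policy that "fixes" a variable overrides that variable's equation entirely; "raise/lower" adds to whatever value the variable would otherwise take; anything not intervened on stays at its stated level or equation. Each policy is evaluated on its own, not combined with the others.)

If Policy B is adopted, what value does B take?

-763

Policy B (V := 5, U + 8):
  U = 156 + 8 = 164
  V = 5
  B = 62 − 5·164 − 5 = -763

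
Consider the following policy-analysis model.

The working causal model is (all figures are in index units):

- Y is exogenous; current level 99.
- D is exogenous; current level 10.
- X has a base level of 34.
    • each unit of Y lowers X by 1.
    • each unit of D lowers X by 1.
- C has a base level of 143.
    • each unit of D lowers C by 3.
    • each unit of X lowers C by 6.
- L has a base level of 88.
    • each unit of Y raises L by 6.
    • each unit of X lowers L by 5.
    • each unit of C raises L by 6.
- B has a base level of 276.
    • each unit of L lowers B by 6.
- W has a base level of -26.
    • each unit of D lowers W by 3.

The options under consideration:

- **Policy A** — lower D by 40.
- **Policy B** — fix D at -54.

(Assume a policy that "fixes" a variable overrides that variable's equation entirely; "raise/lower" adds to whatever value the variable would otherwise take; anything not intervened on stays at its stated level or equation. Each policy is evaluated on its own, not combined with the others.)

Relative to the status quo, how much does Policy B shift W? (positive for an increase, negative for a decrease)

Baseline:
  D = 10
  W = -26 − 3·10 = -56
Policy B (D := -54):
  D = -54
  W = -26 − 3·(-54) = 136
Change in W: 136 − (-56) = 192

192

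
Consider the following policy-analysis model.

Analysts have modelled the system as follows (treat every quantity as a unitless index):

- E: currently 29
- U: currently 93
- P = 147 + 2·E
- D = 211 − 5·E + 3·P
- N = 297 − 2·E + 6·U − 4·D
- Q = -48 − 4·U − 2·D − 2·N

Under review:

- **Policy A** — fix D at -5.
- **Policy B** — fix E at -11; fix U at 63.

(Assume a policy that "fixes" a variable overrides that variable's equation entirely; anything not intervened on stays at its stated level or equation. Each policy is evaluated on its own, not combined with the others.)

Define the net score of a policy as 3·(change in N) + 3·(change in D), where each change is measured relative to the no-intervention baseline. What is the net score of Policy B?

Baseline:
  E = 29
  U = 93
  P = 147 + 2·29 = 205
  D = 211 − 5·29 + 3·205 = 681
  N = 297 − 2·29 + 6·93 − 4·681 = -1927
Policy B (E := -11, U := 63):
  E = -11
  U = 63
  P = 147 + 2·(-11) = 125
  D = 211 − 5·(-11) + 3·125 = 641
  N = 297 − 2·(-11) + 6·63 − 4·641 = -1867
ΔN = -1867 − (-1927) = 60; ΔD = 641 − 681 = -40
Score = 3·60 + 3·(-40) = 60

60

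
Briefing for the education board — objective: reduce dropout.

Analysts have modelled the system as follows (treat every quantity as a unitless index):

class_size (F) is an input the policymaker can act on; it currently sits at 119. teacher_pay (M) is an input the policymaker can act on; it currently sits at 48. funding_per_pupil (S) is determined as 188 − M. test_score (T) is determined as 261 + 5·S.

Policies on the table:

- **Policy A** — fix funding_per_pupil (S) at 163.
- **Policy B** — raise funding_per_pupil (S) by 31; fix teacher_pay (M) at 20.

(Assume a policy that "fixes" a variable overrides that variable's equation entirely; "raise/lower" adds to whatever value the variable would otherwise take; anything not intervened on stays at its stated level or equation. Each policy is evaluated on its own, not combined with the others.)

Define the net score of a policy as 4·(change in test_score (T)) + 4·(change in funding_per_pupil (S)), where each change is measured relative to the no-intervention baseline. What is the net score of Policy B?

1416

Baseline:
  M = 48
  S = 188 − 48 = 140
  T = 261 + 5·140 = 961
Policy B (S + 31, M := 20):
  M = 20
  S = 188 − 20 (+31 from intervention) = 199
  T = 261 + 5·199 = 1256
ΔT = 1256 − 961 = 295; ΔS = 199 − 140 = 59
Score = 4·295 + 4·59 = 1416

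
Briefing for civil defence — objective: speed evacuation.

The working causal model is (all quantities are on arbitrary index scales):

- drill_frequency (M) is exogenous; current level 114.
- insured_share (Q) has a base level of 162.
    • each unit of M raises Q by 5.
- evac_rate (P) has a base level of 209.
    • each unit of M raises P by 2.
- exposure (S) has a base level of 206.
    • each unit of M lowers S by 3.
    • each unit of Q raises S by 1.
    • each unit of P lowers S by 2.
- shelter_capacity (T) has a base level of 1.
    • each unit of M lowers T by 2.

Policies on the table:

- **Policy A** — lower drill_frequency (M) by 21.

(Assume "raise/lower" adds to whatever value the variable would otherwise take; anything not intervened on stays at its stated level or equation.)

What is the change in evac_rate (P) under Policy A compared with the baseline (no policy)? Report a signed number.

-42

Baseline:
  M = 114
  P = 209 + 2·114 = 437
Policy A (M − 21):
  M = 114 − 21 = 93
  P = 209 + 2·93 = 395
Change in P: 395 − 437 = -42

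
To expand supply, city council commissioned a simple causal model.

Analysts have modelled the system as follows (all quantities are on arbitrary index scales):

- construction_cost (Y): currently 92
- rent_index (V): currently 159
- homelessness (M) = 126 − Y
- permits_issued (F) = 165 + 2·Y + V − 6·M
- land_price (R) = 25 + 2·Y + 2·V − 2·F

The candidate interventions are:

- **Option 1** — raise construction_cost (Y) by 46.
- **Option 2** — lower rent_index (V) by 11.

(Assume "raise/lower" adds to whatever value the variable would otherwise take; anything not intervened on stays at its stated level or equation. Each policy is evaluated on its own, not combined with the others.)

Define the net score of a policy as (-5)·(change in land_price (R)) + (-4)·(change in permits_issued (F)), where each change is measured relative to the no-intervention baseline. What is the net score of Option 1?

Baseline:
  Y = 92
  V = 159
  M = 126 − 92 = 34
  F = 165 + 2·92 + 159 − 6·34 = 304
  R = 25 + 2·92 + 2·159 − 2·304 = -81
Option 1 (Y + 46):
  Y = 92 + 46 = 138
  V = 159
  M = 126 − 138 = -12
  F = 165 + 2·138 + 159 − 6·(-12) = 672
  R = 25 + 2·138 + 2·159 − 2·672 = -725
ΔR = -725 − (-81) = -644; ΔF = 672 − 304 = 368
Score = (-5)·(-644) + (-4)·368 = 1748

1748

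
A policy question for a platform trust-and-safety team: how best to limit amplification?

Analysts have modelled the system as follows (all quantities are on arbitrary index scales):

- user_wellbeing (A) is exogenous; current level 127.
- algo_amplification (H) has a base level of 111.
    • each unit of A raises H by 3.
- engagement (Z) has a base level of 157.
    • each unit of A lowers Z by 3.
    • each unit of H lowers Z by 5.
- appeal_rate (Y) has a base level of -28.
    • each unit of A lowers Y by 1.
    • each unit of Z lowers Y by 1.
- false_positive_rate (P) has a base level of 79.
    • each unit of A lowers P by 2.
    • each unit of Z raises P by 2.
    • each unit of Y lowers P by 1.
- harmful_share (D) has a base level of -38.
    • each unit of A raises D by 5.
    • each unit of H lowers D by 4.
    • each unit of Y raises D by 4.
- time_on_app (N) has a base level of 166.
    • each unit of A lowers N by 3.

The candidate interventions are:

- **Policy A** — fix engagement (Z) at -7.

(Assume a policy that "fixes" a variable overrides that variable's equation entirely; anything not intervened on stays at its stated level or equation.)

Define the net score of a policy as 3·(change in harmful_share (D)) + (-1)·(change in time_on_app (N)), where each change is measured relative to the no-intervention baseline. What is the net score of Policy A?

Baseline:
  A = 127
  H = 111 + 3·127 = 492
  Z = 157 − 3·127 − 5·492 = -2684
  Y = -28 − 127 − (-2684) = 2529
  D = -38 + 5·127 − 4·492 + 4·2529 = 8745
  N = 166 − 3·127 = -215
Policy A (Z := -7):
  A = 127
  H = 111 + 3·127 = 492
  Z = -7
  Y = -28 − 127 − (-7) = -148
  D = -38 + 5·127 − 4·492 + 4·(-148) = -1963
  N = 166 − 3·127 = -215
ΔD = -1963 − 8745 = -10708; ΔN = -215 − (-215) = 0
Score = 3·(-10708) + (-1)·0 = -32124

-32124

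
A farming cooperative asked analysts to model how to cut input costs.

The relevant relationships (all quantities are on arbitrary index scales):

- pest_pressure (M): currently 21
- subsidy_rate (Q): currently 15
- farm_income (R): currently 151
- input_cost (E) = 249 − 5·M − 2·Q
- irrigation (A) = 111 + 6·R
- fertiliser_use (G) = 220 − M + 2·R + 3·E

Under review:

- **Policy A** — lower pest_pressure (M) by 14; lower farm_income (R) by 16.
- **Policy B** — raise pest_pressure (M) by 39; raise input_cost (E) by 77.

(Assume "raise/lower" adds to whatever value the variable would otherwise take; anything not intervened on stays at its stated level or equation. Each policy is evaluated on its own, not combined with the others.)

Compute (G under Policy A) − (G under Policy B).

Policy A (M − 14, R − 16):
  M = 21 − 14 = 7
  Q = 15
  R = 151 − 16 = 135
  E = 249 − 5·7 − 2·15 = 184
  G = 220 − 7 + 2·135 + 3·184 = 1035
Policy B (M + 39, E + 77):
  M = 21 + 39 = 60
  Q = 15
  R = 151
  E = 249 − 5·60 − 2·15 (+77 from intervention) = -4
  G = 220 − 60 + 2·151 + 3·(-4) = 450
G: 1035 − 450 = 585

585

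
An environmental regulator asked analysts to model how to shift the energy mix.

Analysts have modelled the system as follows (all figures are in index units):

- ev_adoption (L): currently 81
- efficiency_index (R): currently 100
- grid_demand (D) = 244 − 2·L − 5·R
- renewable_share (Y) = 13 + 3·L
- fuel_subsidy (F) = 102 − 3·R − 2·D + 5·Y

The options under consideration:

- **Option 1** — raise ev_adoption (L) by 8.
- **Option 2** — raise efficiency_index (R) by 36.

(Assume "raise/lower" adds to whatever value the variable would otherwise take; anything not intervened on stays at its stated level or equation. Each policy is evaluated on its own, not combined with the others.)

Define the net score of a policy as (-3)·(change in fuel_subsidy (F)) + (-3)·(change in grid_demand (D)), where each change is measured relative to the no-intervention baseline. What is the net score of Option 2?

Baseline:
  L = 81
  R = 100
  D = 244 − 2·81 − 5·100 = -418
  Y = 13 + 3·81 = 256
  F = 102 − 3·100 − 2·(-418) + 5·256 = 1918
Option 2 (R + 36):
  L = 81
  R = 100 + 36 = 136
  D = 244 − 2·81 − 5·136 = -598
  Y = 13 + 3·81 = 256
  F = 102 − 3·136 − 2·(-598) + 5·256 = 2170
ΔF = 2170 − 1918 = 252; ΔD = -598 − (-418) = -180
Score = (-3)·252 + (-3)·(-180) = -216

-216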